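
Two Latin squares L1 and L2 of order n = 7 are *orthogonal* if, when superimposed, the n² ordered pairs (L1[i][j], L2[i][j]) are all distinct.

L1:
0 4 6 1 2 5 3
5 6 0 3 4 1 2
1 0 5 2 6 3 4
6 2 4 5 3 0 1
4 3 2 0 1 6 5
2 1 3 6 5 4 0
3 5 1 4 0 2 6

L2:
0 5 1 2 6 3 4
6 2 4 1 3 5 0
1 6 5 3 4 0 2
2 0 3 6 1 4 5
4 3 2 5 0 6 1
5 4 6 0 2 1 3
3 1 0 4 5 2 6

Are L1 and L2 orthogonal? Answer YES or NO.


Form the n² = 49 superimposed pairs (L1[i][j], L2[i][j]), row by row (rows and columns indexed from 0):
row 0: (0,0) (4,5) (6,1) (1,2) (2,6) (5,3) (3,4)
row 1: (5,6) (6,2) (0,4) (3,1) (4,3) (1,5) (2,0)
row 2: (1,1) (0,6) (5,5) (2,3) (6,4) (3,0) (4,2)
row 3: (6,2) (2,0) (4,3) (5,6) (3,1) (0,4) (1,5)
row 4: (4,4) (3,3) (2,2) (0,5) (1,0) (6,6) (5,1)
row 5: (2,5) (1,4) (3,6) (6,0) (5,2) (4,1) (0,3)
row 6: (3,3) (5,1) (1,0) (4,4) (0,5) (2,2) (6,6)
Orthogonality requires all 49 pairs distinct.
But the pair (6,2) repeats: cell (1,1) has L1 = 6, L2 = 2, and cell (3,0) has L1 = 6, L2 = 2.
A repeated pair means some other pair never occurs (only 35 distinct pairs out of 49), so the squares are not orthogonal.
Conclusion: NO.

NO


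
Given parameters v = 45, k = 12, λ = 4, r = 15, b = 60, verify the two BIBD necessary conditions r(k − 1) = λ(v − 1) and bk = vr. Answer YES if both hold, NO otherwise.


Condition (i): r(k − 1) = 15·11 = 165; λ(v − 1) = 4·44 = 176. Match? NO.
Condition (ii): bk = 60·12 = 720; vr = 45·15 = 675. Match? NO.
Both conditions hold? NO.

NO


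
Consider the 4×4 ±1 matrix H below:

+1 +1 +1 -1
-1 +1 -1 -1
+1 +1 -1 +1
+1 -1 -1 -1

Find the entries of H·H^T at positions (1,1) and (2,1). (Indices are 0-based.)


Row 1 of H: [-1, 1, -1, -1].
Row 2 of H: [1, 1, -1, 1].
(H·H^T)[1][1] = Σ_j H[1][j]·H[1][j] = (-1)² + (1)² + (-1)² + (-1)² = 1 + 1 + 1 + 1 = 4.
(H·H^T)[2][1] = Σ_j H[2][j]·H[1][j] = (1)·(-1) + (1)·(1) + (-1)·(-1) + (1)·(-1) = -1 + 1 + 1 + -1 = 0.
So rows 2 and 1 are orthogonal; the diagonal entry equals n = 4.

(1,1) entry = 4; (2,1) entry = 0.


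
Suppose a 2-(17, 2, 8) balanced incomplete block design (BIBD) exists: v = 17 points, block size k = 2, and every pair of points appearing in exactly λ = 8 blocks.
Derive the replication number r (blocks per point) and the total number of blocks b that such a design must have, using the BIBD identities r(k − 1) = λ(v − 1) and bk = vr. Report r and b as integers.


Any 2-(v, k, λ) BIBD satisfies two necessary conditions:
  (i)  Each point sits in r blocks, and counting incidences through any fixed point gives r(k − 1) = λ(v − 1), so r = λ(v − 1)/(k − 1).
  (ii) Total incidences bk = vr, so b = vr/k.
Step 1: r = λ(v − 1)/(k − 1) = 8·(17 − 1)/(2 − 1) = 8·16/1 = 128/1 = 128.
Step 2: b = vr/k = 17·128/2 = 2176/2 = 1088.
Check integrality: r = 128 ∈ Z ✓, b = 1088 ∈ Z ✓.
(These identities are necessary conditions: they determine r and b for any design with these parameters, but do not by themselves prove that one exists.)

r = 128, b = 1088.


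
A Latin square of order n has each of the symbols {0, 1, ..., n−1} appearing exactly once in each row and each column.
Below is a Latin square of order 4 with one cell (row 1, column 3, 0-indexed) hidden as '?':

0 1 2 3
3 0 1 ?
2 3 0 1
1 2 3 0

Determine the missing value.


Row 1 contains symbols [0, 1, 3] — missing [2].
Column 3 contains symbols [0, 1, 3] — missing [2].
The missing symbol must appear in both missing sets; intersection = [2].
Therefore the hidden value is 2.

Missing value = 2.


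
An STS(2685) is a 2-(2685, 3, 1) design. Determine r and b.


An STS(v) is a 2-(v, 3, 1) BIBD: block size k = 3, λ = 1.
Replication: r(k − 1) = λ(v − 1) ⇒ r·2 = 2685 − 1 = 2684 ⇒ r = 1342.
Block count: bk = vr ⇒ b·3 = 2685·1342 = 3603270 ⇒ b = 1201090.
(Check via b = v(v − 1)/6 = 2685·2684/6 = 7206540/6 = 1201090.)

r = 1342, b = 1201090.


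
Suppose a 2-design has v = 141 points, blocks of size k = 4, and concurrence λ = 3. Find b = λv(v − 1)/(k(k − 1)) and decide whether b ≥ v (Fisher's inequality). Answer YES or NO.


b = λv(v − 1)/(k(k − 1)) = 3·141·140/(4·3) = 59220/12 = 4935.
Compare with v = 141: b ≥ v, so Fisher's inequality holds.

YES


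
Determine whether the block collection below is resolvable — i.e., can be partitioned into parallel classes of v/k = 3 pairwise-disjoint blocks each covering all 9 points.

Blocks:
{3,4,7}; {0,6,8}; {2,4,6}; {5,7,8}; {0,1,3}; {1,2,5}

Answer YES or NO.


v = 9, block size k = 3, number of blocks = 6.
For resolvability, blocks must partition into parallel classes of size v/k = 3.
Total blocks must therefore be a multiple of 3: 6 = 3·2 + 0 ⇒ divisible ✓.
Greedy packing gives 2 candidate class(es). Each should be a full parallel class (size 3, covers all 9 points).
  Class 1 (3 blocks): {3,4,7}; {0,6,8}; {1,2,5}. Points covered: [0, 1, 2, 3, 4, 5, 6, 7, 8].
  Class 2 (3 blocks): {2,4,6}; {5,7,8}; {0,1,3}. Points covered: [0, 1, 2, 3, 4, 5, 6, 7, 8].
All classes full (size 3)? YES. All classes cover every point? YES.
Resolvable? YES.

YES


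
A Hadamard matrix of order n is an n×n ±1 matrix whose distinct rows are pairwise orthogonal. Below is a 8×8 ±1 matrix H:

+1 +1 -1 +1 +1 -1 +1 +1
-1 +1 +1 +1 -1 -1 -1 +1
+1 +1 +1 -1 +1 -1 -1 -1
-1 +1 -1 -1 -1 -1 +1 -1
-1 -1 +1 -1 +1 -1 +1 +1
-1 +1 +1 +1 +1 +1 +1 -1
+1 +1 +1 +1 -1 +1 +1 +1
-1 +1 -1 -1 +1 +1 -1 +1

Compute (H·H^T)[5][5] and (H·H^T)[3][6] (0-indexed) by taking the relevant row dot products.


Row 3 of H: [-1, 1, -1, -1, -1, -1, 1, -1].
Row 5 of H: [-1, 1, 1, 1, 1, 1, 1, -1].
Row 6 of H: [1, 1, 1, 1, -1, 1, 1, 1].
(H·H^T)[5][5] = Σ_j H[5][j]·H[5][j] = (-1)² + (1)² + (1)² + (1)² + (1)² + (1)² + (1)² + (-1)² = 1 + 1 + 1 + 1 + 1 + 1 + 1 + 1 = 8.
(H·H^T)[3][6] = Σ_j H[3][j]·H[6][j] = (-1)·(1) + (1)·(1) + (-1)·(1) + (-1)·(1) + (-1)·(-1) + (-1)·(1) + (1)·(1) + (-1)·(1) = -1 + 1 + -1 + -1 + 1 + -1 + 1 + -1 = -2.
Rows 3 and 6 are not orthogonal (dot product = -2 ≠ 0), so H is not a Hadamard matrix.

(5,5) entry = 8; (3,6) entry = -2.


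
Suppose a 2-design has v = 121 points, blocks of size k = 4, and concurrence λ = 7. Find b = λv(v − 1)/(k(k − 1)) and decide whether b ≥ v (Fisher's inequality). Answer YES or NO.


b = λv(v − 1)/(k(k − 1)) = 7·121·120/(4·3) = 101640/12 = 8470.
Compare with v = 121: b ≥ v, so Fisher's inequality holds.

YES


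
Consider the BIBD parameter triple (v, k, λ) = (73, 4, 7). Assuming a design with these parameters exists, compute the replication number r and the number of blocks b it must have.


Any 2-(v, k, λ) BIBD satisfies two necessary conditions:
  (i)  Each point sits in r blocks, and counting incidences through any fixed point gives r(k − 1) = λ(v − 1), so r = λ(v − 1)/(k − 1).
  (ii) Total incidences bk = vr, so b = vr/k.
Step 1: r = λ(v − 1)/(k − 1) = 7·(73 − 1)/(4 − 1) = 7·72/3 = 504/3 = 168.
Step 2: b = vr/k = 73·168/4 = 12264/4 = 3066.
Check integrality: r = 168 ∈ Z ✓, b = 3066 ∈ Z ✓.
(These identities are necessary conditions: they determine r and b for any design with these parameters, but do not by themselves prove that one exists.)

r = 168, b = 3066.


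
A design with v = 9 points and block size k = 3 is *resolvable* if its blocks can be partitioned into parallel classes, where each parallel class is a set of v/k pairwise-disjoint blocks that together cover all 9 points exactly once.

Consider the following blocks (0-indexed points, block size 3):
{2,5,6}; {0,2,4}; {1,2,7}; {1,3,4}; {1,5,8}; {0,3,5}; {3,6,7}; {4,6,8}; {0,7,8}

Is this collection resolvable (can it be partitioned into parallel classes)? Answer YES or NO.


v = 9, block size k = 3, number of blocks = 9.
For resolvability, blocks must partition into parallel classes of size v/k = 3.
Total blocks must therefore be a multiple of 3: 9 = 3·3 + 0 ⇒ divisible ✓.
Greedy packing gives 3 candidate class(es). Each should be a full parallel class (size 3, covers all 9 points).
  Class 1 (3 blocks): {2,5,6}; {1,3,4}; {0,7,8}. Points covered: [0, 1, 2, 3, 4, 5, 6, 7, 8].
  Class 2 (3 blocks): {0,2,4}; {1,5,8}; {3,6,7}. Points covered: [0, 1, 2, 3, 4, 5, 6, 7, 8].
  Class 3 (3 blocks): {1,2,7}; {0,3,5}; {4,6,8}. Points covered: [0, 1, 2, 3, 4, 5, 6, 7, 8].
All classes full (size 3)? YES. All classes cover every point? YES.
Resolvable? YES.

YES


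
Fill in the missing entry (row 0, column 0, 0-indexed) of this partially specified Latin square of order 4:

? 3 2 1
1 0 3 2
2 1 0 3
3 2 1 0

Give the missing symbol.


Row 0 contains symbols [1, 2, 3] — missing [0].
Column 0 contains symbols [1, 2, 3] — missing [0].
The missing symbol must appear in both missing sets; intersection = [0].
Therefore the hidden value is 0.

Missing value = 0.


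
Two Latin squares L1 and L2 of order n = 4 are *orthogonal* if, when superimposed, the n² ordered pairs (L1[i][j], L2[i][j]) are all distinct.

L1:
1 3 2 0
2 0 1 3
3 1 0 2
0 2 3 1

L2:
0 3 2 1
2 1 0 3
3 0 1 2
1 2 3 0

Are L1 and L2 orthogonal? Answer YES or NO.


Form the n² = 16 superimposed pairs (L1[i][j], L2[i][j]), row by row (rows and columns indexed from 0):
row 0: (1,0) (3,3) (2,2) (0,1)
row 1: (2,2) (0,1) (1,0) (3,3)
row 2: (3,3) (1,0) (0,1) (2,2)
row 3: (0,1) (2,2) (3,3) (1,0)
Orthogonality requires all 16 pairs distinct.
But the pair (2,2) repeats: cell (0,2) has L1 = 2, L2 = 2, and cell (1,0) has L1 = 2, L2 = 2.
A repeated pair means some other pair never occurs (only 4 distinct pairs out of 16), so the squares are not orthogonal.
Conclusion: NO.

NO


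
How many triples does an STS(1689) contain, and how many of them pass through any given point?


An STS(v) is a 2-(v, 3, 1) BIBD: block size k = 3, λ = 1.
Replication: r(k − 1) = λ(v − 1) ⇒ r·2 = 1689 − 1 = 1688 ⇒ r = 844.
Block count: bk = vr ⇒ b·3 = 1689·844 = 1425516 ⇒ b = 475172.

r = 844, b = 475172.


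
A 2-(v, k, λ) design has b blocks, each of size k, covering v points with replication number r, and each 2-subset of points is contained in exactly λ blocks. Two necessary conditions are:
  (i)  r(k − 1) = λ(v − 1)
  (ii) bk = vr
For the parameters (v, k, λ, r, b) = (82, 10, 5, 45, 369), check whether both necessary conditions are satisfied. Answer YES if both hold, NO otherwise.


Condition (i): r(k − 1) = 45·9 = 405; λ(v − 1) = 5·81 = 405. Match? YES.
Condition (ii): bk = 369·10 = 3690; vr = 82·45 = 3690. Match? YES.
Both conditions hold? YES.

YES


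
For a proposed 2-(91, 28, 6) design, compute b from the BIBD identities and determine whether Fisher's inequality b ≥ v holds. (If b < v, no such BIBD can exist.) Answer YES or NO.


b = λv(v − 1)/(k(k − 1)) = 6·91·90/(28·27) = 49140/756 = 65.
Compare with v = 91: b < v, so Fisher's inequality fails.

NO


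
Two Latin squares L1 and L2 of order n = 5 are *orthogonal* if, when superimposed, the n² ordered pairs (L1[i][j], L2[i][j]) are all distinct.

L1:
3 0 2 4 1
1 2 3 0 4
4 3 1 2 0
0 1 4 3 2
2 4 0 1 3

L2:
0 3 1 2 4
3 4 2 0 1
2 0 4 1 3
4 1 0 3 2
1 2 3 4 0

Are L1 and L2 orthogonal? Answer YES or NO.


Form the n² = 25 superimposed pairs (L1[i][j], L2[i][j]), row by row (rows and columns indexed from 0):
row 0: (3,0) (0,3) (2,1) (4,2) (1,4)
row 1: (1,3) (2,4) (3,2) (0,0) (4,1)
row 2: (4,2) (3,0) (1,4) (2,1) (0,3)
row 3: (0,4) (1,1) (4,0) (3,3) (2,2)
row 4: (2,1) (4,2) (0,3) (1,4) (3,0)
Orthogonality requires all 25 pairs distinct.
But the pair (4,2) repeats: cell (0,3) has L1 = 4, L2 = 2, and cell (2,0) has L1 = 4, L2 = 2.
A repeated pair means some other pair never occurs (only 15 distinct pairs out of 25), so the squares are not orthogonal.
Conclusion: NO.

NO


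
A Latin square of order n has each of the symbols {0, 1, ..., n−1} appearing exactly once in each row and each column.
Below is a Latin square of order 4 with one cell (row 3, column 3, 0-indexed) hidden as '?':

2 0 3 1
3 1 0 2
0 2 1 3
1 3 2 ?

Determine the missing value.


Row 3 contains symbols [1, 2, 3] — missing [0].
Column 3 contains symbols [1, 2, 3] — missing [0].
The missing symbol must appear in both missing sets; intersection = [0].
Therefore the hidden value is 0.

Missing value = 0.


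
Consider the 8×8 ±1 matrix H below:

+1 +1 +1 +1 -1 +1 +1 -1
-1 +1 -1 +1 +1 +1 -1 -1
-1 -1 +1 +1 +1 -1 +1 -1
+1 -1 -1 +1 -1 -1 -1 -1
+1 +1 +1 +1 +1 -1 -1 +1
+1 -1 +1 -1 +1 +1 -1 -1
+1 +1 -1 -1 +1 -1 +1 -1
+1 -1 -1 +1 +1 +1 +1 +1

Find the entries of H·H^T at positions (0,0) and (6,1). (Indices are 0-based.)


Row 0 of H: [1, 1, 1, 1, -1, 1, 1, -1].
Row 1 of H: [-1, 1, -1, 1, 1, 1, -1, -1].
Row 6 of H: [1, 1, -1, -1, 1, -1, 1, -1].
(H·H^T)[0][0] = Σ_j H[0][j]·H[0][j] = (1)² + (1)² + (1)² + (1)² + (-1)² + (1)² + (1)² + (-1)² = 1 + 1 + 1 + 1 + 1 + 1 + 1 + 1 = 8.
(H·H^T)[6][1] = Σ_j H[6][j]·H[1][j] = (1)·(-1) + (1)·(1) + (-1)·(-1) + (-1)·(1) + (1)·(1) + (-1)·(1) + (1)·(-1) + (-1)·(-1) = -1 + 1 + 1 + -1 + 1 + -1 + -1 + 1 = 0.
So rows 6 and 1 are orthogonal; the diagonal entry equals n = 8.

(0,0) entry = 8; (6,1) entry = 0.


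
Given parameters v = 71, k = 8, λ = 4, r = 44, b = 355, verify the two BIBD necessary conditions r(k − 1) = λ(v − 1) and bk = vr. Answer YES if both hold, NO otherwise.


Condition (i): r(k − 1) = 44·7 = 308; λ(v − 1) = 4·70 = 280. Match? NO.
Condition (ii): bk = 355·8 = 2840; vr = 71·44 = 3124. Match? NO.
Both conditions hold? NO.

NO


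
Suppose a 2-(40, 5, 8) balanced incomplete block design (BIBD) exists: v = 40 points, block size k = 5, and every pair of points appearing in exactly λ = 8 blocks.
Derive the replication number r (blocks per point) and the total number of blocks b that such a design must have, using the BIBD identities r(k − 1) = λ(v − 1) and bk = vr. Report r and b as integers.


Any 2-(v, k, λ) BIBD satisfies two necessary conditions:
  (i)  Each point sits in r blocks, and counting incidences through any fixed point gives r(k − 1) = λ(v − 1), so r = λ(v − 1)/(k − 1).
  (ii) Total incidences bk = vr, so b = vr/k.
Step 1: r = λ(v − 1)/(k − 1) = 8·(40 − 1)/(5 − 1) = 8·39/4 = 312/4 = 78.
Step 2: b = vr/k = 40·78/5 = 3120/5 = 624.
Check integrality: r = 78 ∈ Z ✓, b = 624 ∈ Z ✓.
(These identities are necessary conditions: they determine r and b for any design with these parameters, but do not by themselves prove that one exists.)

r = 78, b = 624.


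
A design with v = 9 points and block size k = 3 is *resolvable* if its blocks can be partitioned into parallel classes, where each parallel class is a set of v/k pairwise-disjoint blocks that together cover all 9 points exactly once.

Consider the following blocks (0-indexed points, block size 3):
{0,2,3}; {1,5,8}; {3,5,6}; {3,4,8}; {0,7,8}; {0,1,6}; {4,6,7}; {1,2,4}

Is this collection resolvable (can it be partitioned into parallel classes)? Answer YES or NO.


v = 9, block size k = 3, number of blocks = 8.
For resolvability, blocks must partition into parallel classes of size v/k = 3.
Total blocks must therefore be a multiple of 3: 8 = 3·2 + 2 ⇒ not divisible ✗.
Resolvable? NO.

NO


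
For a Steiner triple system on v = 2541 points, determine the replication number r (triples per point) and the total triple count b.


An STS(v) is a 2-(v, 3, 1) BIBD: block size k = 3, λ = 1.
Replication: r(k − 1) = λ(v − 1) ⇒ r·2 = 2541 − 1 = 2540 ⇒ r = 1270.
Block count: bk = vr ⇒ b·3 = 2541·1270 = 3227070 ⇒ b = 1075690.
(Check via b = v(v − 1)/6 = 2541·2540/6 = 6454140/6 = 1075690.)

r = 1270, b = 1075690.


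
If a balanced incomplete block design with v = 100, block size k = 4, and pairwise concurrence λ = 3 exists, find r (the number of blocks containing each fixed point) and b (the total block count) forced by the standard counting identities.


Any 2-(v, k, λ) BIBD satisfies two necessary conditions:
  (i)  Each point sits in r blocks, and counting incidences through any fixed point gives r(k − 1) = λ(v − 1), so r = λ(v − 1)/(k − 1).
  (ii) Total incidences bk = vr, so b = vr/k.
Step 1: r = λ(v − 1)/(k − 1) = 3·(100 − 1)/(4 − 1) = 3·99/3 = 297/3 = 99.
Step 2: b = vr/k = 100·99/4 = 9900/4 = 2475.
Check integrality: r = 99 ∈ Z ✓, b = 2475 ∈ Z ✓.
(These identities are necessary conditions: they determine r and b for any design with these parameters, but do not by themselves prove that one exists.)

r = 99, b = 2475.


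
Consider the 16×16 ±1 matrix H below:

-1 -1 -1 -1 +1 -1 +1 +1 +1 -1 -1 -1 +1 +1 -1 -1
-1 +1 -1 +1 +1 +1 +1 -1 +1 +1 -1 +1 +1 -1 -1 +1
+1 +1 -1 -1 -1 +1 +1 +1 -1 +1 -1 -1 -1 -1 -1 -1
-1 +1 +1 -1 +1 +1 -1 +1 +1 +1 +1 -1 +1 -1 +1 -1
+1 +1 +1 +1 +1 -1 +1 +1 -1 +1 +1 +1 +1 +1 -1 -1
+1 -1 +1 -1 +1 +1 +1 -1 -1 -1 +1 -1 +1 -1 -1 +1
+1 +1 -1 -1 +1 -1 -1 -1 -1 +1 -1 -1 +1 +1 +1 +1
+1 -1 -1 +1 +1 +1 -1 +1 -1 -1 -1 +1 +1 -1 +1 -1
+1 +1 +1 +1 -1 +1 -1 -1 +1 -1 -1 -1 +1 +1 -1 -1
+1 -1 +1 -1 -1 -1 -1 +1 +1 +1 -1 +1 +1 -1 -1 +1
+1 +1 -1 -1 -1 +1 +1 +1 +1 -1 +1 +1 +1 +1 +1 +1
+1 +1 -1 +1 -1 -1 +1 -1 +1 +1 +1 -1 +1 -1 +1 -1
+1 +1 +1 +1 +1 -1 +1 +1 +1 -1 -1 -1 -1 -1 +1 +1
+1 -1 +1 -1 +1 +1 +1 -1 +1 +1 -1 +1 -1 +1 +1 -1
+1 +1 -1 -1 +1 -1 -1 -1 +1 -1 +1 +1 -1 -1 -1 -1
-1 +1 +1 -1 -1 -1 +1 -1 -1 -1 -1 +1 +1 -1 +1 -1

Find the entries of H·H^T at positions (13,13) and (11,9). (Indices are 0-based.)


Row 9 of H: [1, -1, 1, -1, -1, -1, -1, 1, 1, 1, -1, 1, 1, -1, -1, 1].
Row 11 of H: [1, 1, -1, 1, -1, -1, 1, -1, 1, 1, 1, -1, 1, -1, 1, -1].
Row 13 of H: [1, -1, 1, -1, 1, 1, 1, -1, 1, 1, -1, 1, -1, 1, 1, -1].
(H·H^T)[13][13] = Σ_j H[13][j]·H[13][j] = (1)² + (-1)² + (1)² + (-1)² + (1)² + (1)² + (1)² + (-1)² + (1)² + (1)² + (-1)² + (1)² + (-1)² + (1)² + (1)² + (-1)² = 1 + 1 + 1 + 1 + 1 + 1 + 1 + 1 + 1 + 1 + 1 + 1 + 1 + 1 + 1 + 1 = 16.
(H·H^T)[11][9] = Σ_j H[11][j]·H[9][j] = (1)·(1) + (1)·(-1) + (-1)·(1) + (1)·(-1) + (-1)·(-1) + (-1)·(-1) + (1)·(-1) + (-1)·(1) + (1)·(1) + (1)·(1) + (1)·(-1) + (-1)·(1) + (1)·(1) + (-1)·(-1) + (1)·(-1) + (-1)·(1) = 1 + -1 + -1 + -1 + 1 + 1 + -1 + -1 + 1 + 1 + -1 + -1 + 1 + 1 + -1 + -1 = -2.
Rows 11 and 9 are not orthogonal (dot product = -2 ≠ 0), so H is not a Hadamard matrix.

(13,13) entry = 16; (11,9) entry = -2.


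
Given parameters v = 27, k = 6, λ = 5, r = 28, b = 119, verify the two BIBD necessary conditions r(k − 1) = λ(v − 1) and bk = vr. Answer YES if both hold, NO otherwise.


Condition (i): r(k − 1) = 28·5 = 140; λ(v − 1) = 5·26 = 130. Match? NO.
Condition (ii): bk = 119·6 = 714; vr = 27·28 = 756. Match? NO.
Both conditions hold? NO.

NO


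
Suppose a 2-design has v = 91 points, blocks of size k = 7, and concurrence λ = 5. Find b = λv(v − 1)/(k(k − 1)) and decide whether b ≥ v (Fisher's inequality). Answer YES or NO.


b = λv(v − 1)/(k(k − 1)) = 5·91·90/(7·6) = 40950/42 = 975.
Compare with v = 91: b ≥ v, so Fisher's inequality holds.

YES


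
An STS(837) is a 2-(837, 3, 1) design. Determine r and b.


An STS(v) is a 2-(v, 3, 1) BIBD: block size k = 3, λ = 1.
Replication: r(k − 1) = λ(v − 1) ⇒ r·2 = 837 − 1 = 836 ⇒ r = 418.
Block count: bk = vr ⇒ b·3 = 837·418 = 349866 ⇒ b = 116622.

r = 418, b = 116622.


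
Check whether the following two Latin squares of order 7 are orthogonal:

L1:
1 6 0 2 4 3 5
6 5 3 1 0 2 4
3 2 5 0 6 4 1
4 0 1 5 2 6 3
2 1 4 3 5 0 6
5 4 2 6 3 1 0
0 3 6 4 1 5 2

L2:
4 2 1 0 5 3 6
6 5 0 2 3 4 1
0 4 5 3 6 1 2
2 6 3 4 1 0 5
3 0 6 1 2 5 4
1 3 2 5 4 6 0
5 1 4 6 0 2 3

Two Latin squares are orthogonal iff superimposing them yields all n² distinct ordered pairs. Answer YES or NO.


Form the n² = 49 superimposed pairs (L1[i][j], L2[i][j]), row by row (rows and columns indexed from 0):
row 0: (1,4) (6,2) (0,1) (2,0) (4,5) (3,3) (5,6)
row 1: (6,6) (5,5) (3,0) (1,2) (0,3) (2,4) (4,1)
row 2: (3,0) (2,4) (5,5) (0,3) (6,6) (4,1) (1,2)
row 3: (4,2) (0,6) (1,3) (5,4) (2,1) (6,0) (3,5)
row 4: (2,3) (1,0) (4,6) (3,1) (5,2) (0,5) (6,4)
row 5: (5,1) (4,3) (2,2) (6,5) (3,4) (1,6) (0,0)
row 6: (0,5) (3,1) (6,4) (4,6) (1,0) (5,2) (2,3)
Orthogonality requires all 49 pairs distinct.
But the pair (3,0) repeats: cell (1,2) has L1 = 3, L2 = 0, and cell (2,0) has L1 = 3, L2 = 0.
A repeated pair means some other pair never occurs (only 35 distinct pairs out of 49), so the squares are not orthogonal.
Conclusion: NO.

NO


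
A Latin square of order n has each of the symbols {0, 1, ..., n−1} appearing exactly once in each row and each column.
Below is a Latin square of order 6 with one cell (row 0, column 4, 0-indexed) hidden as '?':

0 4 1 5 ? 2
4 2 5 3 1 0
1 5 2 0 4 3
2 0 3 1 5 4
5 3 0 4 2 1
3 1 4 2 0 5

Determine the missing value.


Row 0 contains symbols [0, 1, 2, 4, 5] — missing [3].
Column 4 contains symbols [0, 1, 2, 4, 5] — missing [3].
The missing symbol must appear in both missing sets; intersection = [3].
Therefore the hidden value is 3.

Missing value = 3.


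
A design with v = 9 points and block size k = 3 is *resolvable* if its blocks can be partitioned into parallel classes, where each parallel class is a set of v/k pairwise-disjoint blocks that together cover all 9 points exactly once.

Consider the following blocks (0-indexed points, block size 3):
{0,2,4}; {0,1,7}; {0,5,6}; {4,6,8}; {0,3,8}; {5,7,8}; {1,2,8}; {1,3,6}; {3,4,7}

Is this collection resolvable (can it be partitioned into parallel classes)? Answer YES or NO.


v = 9, block size k = 3, number of blocks = 9.
For resolvability, blocks must partition into parallel classes of size v/k = 3.
Total blocks must therefore be a multiple of 3: 9 = 3·3 + 0 ⇒ divisible ✓.
Consider block {0,1,7}. The only other block(s) in the collection disjoint from it are {4,6,8} — just 1 block(s). Any parallel class containing {0,1,7} would need 2 other blocks each disjoint from it, so no parallel class of size 3 can contain {0,1,7}.
Since every block must belong to some parallel class in a resolution, the collection cannot be partitioned into parallel classes.
Resolvable? NO.

NO


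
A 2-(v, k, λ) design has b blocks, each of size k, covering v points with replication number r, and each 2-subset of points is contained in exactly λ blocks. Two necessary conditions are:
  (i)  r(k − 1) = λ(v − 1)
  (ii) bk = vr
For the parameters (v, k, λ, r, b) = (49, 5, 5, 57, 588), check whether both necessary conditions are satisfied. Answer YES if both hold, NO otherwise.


Condition (i): r(k − 1) = 57·4 = 228; λ(v − 1) = 5·48 = 240. Match? NO.
Condition (ii): bk = 588·5 = 2940; vr = 49·57 = 2793. Match? NO.
Both conditions hold? NO.

NO


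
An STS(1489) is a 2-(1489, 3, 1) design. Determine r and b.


An STS(v) is a 2-(v, 3, 1) BIBD: block size k = 3, λ = 1.
Replication: r(k − 1) = λ(v − 1) ⇒ r·2 = 1489 − 1 = 1488 ⇒ r = 744.
Block count: b = v(v − 1)/6 = 1489·1488/6 = 2215632/6 = 369272.
(Check via bk = vr: 369272·3 = 1107816 = 1489·744 = 1107816 ✓.)

r = 744, b = 369272.


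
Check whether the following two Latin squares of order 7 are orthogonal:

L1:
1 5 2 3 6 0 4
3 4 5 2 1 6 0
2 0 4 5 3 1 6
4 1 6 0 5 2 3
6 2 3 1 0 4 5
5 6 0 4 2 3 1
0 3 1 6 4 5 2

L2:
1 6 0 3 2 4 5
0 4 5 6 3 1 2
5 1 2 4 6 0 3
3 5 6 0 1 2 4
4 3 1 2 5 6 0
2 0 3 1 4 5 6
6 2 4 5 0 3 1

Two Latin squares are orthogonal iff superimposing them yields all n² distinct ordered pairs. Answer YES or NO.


Form the n² = 49 superimposed pairs (L1[i][j], L2[i][j]), row by row (rows and columns indexed from 0):
row 0: (1,1) (5,6) (2,0) (3,3) (6,2) (0,4) (4,5)
row 1: (3,0) (4,4) (5,5) (2,6) (1,3) (6,1) (0,2)
row 2: (2,5) (0,1) (4,2) (5,4) (3,6) (1,0) (6,3)
row 3: (4,3) (1,5) (6,6) (0,0) (5,1) (2,2) (3,4)
row 4: (6,4) (2,3) (3,1) (1,2) (0,5) (4,6) (5,0)
row 5: (5,2) (6,0) (0,3) (4,1) (2,4) (3,5) (1,6)
row 6: (0,6) (3,2) (1,4) (6,5) (4,0) (5,3) (2,1)
Orthogonality requires all 49 pairs distinct.
Check by first coordinate: for each symbol s of L1, list the L2 entries in the n cells where L1 = s; they must all differ.
  L1 = 0: L2 entries (in reading order) 4, 2, 1, 0, 5, 3, 6 — all 7 distinct ✓
  L1 = 1: L2 entries (in reading order) 1, 3, 0, 5, 2, 6, 4 — all 7 distinct ✓
  L1 = 2: L2 entries (in reading order) 0, 6, 5, 2, 3, 4, 1 — all 7 distinct ✓
  L1 = 3: L2 entries (in reading order) 3, 0, 6, 4, 1, 5, 2 — all 7 distinct ✓
  L1 = 4: L2 entries (in reading order) 5, 4, 2, 3, 6, 1, 0 — all 7 distinct ✓
  L1 = 5: L2 entries (in reading order) 6, 5, 4, 1, 0, 2, 3 — all 7 distinct ✓
  L1 = 6: L2 entries (in reading order) 2, 1, 3, 6, 4, 0, 5 — all 7 distinct ✓
Every symbol of L1 meets every symbol of L2 exactly once, so all 49 pairs are distinct (49 of 49).
Conclusion: YES.

YES


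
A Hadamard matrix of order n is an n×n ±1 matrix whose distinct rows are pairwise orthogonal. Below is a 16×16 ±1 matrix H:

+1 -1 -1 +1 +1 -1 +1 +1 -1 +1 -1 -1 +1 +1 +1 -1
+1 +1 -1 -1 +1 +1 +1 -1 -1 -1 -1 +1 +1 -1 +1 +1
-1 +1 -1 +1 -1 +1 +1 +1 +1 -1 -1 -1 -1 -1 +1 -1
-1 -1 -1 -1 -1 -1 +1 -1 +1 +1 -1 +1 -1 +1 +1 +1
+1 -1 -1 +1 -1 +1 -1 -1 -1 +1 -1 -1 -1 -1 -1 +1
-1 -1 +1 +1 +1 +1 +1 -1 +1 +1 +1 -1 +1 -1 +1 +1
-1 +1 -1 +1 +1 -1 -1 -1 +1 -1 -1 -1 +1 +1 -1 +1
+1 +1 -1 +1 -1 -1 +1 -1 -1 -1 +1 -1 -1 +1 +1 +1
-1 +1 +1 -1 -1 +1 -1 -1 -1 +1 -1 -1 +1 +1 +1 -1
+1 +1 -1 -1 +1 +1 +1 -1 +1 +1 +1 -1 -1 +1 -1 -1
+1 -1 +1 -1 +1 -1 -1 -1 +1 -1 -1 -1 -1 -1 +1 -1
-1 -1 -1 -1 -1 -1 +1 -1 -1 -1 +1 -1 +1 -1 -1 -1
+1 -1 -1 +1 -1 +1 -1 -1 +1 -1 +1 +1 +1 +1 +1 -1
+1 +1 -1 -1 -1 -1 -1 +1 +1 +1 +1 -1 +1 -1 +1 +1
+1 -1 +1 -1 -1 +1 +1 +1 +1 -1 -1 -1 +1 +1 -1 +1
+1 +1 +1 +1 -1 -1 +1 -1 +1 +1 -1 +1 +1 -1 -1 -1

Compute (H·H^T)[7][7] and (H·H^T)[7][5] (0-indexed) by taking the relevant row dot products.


Row 5 of H: [-1, -1, 1, 1, 1, 1, 1, -1, 1, 1, 1, -1, 1, -1, 1, 1].
Row 7 of H: [1, 1, -1, 1, -1, -1, 1, -1, -1, -1, 1, -1, -1, 1, 1, 1].
(H·H^T)[7][7] = Σ_j H[7][j]·H[7][j] = (1)² + (1)² + (-1)² + (1)² + (-1)² + (-1)² + (1)² + (-1)² + (-1)² + (-1)² + (1)² + (-1)² + (-1)² + (1)² + (1)² + (1)² = 1 + 1 + 1 + 1 + 1 + 1 + 1 + 1 + 1 + 1 + 1 + 1 + 1 + 1 + 1 + 1 = 16.
(H·H^T)[7][5] = Σ_j H[7][j]·H[5][j] = (1)·(-1) + (1)·(-1) + (-1)·(1) + (1)·(1) + (-1)·(1) + (-1)·(1) + (1)·(1) + (-1)·(-1) + (-1)·(1) + (-1)·(1) + (1)·(1) + (-1)·(-1) + (-1)·(1) + (1)·(-1) + (1)·(1) + (1)·(1) = -1 + -1 + -1 + 1 + -1 + -1 + 1 + 1 + -1 + -1 + 1 + 1 + -1 + -1 + 1 + 1 = -2.
Rows 7 and 5 are not orthogonal (dot product = -2 ≠ 0), so H is not a Hadamard matrix.

(7,7) entry = 16; (7,5) entry = -2.


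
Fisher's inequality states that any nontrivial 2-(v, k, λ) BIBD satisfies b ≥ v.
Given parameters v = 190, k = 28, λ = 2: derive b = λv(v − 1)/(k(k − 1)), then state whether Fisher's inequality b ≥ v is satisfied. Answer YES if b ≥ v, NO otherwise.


r = λ(v − 1)/(k − 1) = 2·189/27 = 14.
b = vr/k = 190·14/28 = 95.
Fisher's inequality: b ≥ v ⇔ 95 ≥ 190? NO.

NO


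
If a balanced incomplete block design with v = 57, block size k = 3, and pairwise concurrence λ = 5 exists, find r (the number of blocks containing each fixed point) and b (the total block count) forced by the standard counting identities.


Any 2-(v, k, λ) BIBD satisfies two necessary conditions:
  (i)  Each point sits in r blocks, and counting incidences through any fixed point gives r(k − 1) = λ(v − 1), so r = λ(v − 1)/(k − 1).
  (ii) Total incidences bk = vr, so b = vr/k.
Step 1: r = λ(v − 1)/(k − 1) = 5·(57 − 1)/(3 − 1) = 5·56/2 = 280/2 = 140.
Step 2: b = vr/k = 57·140/3 = 7980/3 = 2660.
Check integrality: r = 140 ∈ Z ✓, b = 2660 ∈ Z ✓.
(These identities are necessary conditions: they determine r and b for any design with these parameters, but do not by themselves prove that one exists.)

r = 140, b = 2660.


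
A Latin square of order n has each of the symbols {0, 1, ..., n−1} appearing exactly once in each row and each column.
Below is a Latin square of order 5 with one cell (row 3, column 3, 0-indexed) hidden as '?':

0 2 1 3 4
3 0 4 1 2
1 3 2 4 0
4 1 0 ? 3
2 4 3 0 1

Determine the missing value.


Row 3 contains symbols [0, 1, 3, 4] — missing [2].
Column 3 contains symbols [0, 1, 3, 4] — missing [2].
The missing symbol must appear in both missing sets; intersection = [2].
Therefore the hidden value is 2.

Missing value = 2.


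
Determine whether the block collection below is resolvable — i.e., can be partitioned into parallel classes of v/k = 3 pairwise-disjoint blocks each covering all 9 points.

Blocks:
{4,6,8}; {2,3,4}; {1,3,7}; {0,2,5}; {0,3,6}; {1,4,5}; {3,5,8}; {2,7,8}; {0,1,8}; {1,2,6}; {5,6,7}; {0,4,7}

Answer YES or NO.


v = 9, block size k = 3, number of blocks = 12.
For resolvability, blocks must partition into parallel classes of size v/k = 3.
Total blocks must therefore be a multiple of 3: 12 = 3·4 + 0 ⇒ divisible ✓.
Greedy packing gives 4 candidate class(es). Each should be a full parallel class (size 3, covers all 9 points).
  Class 1 (3 blocks): {4,6,8}; {1,3,7}; {0,2,5}. Points covered: [0, 1, 2, 3, 4, 5, 6, 7, 8].
  Class 2 (3 blocks): {2,3,4}; {0,1,8}; {5,6,7}. Points covered: [0, 1, 2, 3, 4, 5, 6, 7, 8].
  Class 3 (3 blocks): {0,3,6}; {1,4,5}; {2,7,8}. Points covered: [0, 1, 2, 3, 4, 5, 6, 7, 8].
  Class 4 (3 blocks): {3,5,8}; {1,2,6}; {0,4,7}. Points covered: [0, 1, 2, 3, 4, 5, 6, 7, 8].
All classes full (size 3)? YES. All classes cover every point? YES.
Resolvable? YES.

YES


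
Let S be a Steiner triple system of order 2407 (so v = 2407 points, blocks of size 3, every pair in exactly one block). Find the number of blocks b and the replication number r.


An STS(v) is a 2-(v, 3, 1) BIBD: block size k = 3, λ = 1.
Replication: r(k − 1) = λ(v − 1) ⇒ r·2 = 2407 − 1 = 2406 ⇒ r = 1203.
Block count: bk = vr ⇒ b·3 = 2407·1203 = 2895621 ⇒ b = 965207.
(Check via b = v(v − 1)/6 = 2407·2406/6 = 5791242/6 = 965207.)

r = 1203, b = 965207.


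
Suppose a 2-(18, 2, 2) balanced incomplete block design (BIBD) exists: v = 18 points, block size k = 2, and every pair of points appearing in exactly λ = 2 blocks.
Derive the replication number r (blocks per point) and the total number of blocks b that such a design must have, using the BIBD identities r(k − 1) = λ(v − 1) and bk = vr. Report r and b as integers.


Any 2-(v, k, λ) BIBD satisfies two necessary conditions:
  (i)  Each point sits in r blocks, and counting incidences through any fixed point gives r(k − 1) = λ(v − 1), so r = λ(v − 1)/(k − 1).
  (ii) Total incidences bk = vr, so b = vr/k.
Step 1: r = λ(v − 1)/(k − 1) = 2·(18 − 1)/(2 − 1) = 2·17/1 = 34/1 = 34.
Step 2: b = vr/k = 18·34/2 = 612/2 = 306.
Check integrality: r = 34 ∈ Z ✓, b = 306 ∈ Z ✓.
(These identities are necessary conditions: they determine r and b for any design with these parameters, but do not by themselves prove that one exists.)

r = 34, b = 306.


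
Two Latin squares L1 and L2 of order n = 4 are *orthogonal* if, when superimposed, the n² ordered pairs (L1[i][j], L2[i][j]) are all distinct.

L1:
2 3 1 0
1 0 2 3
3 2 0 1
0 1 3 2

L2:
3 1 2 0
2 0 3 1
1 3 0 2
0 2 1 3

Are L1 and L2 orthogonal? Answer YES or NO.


Form the n² = 16 superimposed pairs (L1[i][j], L2[i][j]), row by row (rows and columns indexed from 0):
row 0: (2,3) (3,1) (1,2) (0,0)
row 1: (1,2) (0,0) (2,3) (3,1)
row 2: (3,1) (2,3) (0,0) (1,2)
row 3: (0,0) (1,2) (3,1) (2,3)
Orthogonality requires all 16 pairs distinct.
But the pair (1,2) repeats: cell (0,2) has L1 = 1, L2 = 2, and cell (1,0) has L1 = 1, L2 = 2.
A repeated pair means some other pair never occurs (only 4 distinct pairs out of 16), so the squares are not orthogonal.
Conclusion: NO.

NO


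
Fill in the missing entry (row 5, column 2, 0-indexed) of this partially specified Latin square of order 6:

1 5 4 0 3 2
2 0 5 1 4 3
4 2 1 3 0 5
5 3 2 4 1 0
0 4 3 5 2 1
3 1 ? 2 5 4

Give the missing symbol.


Row 5 contains symbols [1, 2, 3, 4, 5] — missing [0].
Column 2 contains symbols [1, 2, 3, 4, 5] — missing [0].
The missing symbol must appear in both missing sets; intersection = [0].
Therefore the hidden value is 0.

Missing value = 0.


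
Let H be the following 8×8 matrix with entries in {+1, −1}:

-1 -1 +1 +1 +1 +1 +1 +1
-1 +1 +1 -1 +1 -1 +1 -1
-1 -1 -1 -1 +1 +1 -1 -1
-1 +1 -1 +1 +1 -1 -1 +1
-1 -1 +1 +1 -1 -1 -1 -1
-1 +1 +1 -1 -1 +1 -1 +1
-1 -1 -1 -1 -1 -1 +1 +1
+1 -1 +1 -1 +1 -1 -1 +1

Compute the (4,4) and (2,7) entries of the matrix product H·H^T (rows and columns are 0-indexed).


Row 2 of H: [-1, -1, -1, -1, 1, 1, -1, -1].
Row 4 of H: [-1, -1, 1, 1, -1, -1, -1, -1].
Row 7 of H: [1, -1, 1, -1, 1, -1, -1, 1].
(H·H^T)[4][4] = Σ_j H[4][j]·H[4][j] = (-1)² + (-1)² + (1)² + (1)² + (-1)² + (-1)² + (-1)² + (-1)² = 1 + 1 + 1 + 1 + 1 + 1 + 1 + 1 = 8.
(H·H^T)[2][7] = Σ_j H[2][j]·H[7][j] = (-1)·(1) + (-1)·(-1) + (-1)·(1) + (-1)·(-1) + (1)·(1) + (1)·(-1) + (-1)·(-1) + (-1)·(1) = -1 + 1 + -1 + 1 + 1 + -1 + 1 + -1 = 0.
So rows 2 and 7 are orthogonal; the diagonal entry equals n = 8.

(4,4) entry = 8; (2,7) entry = 0.


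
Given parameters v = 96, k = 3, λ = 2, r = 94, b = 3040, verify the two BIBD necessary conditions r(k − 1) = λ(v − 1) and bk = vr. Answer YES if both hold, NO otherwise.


Condition (i): r(k − 1) = 94·2 = 188; λ(v − 1) = 2·95 = 190. Match? NO.
Condition (ii): bk = 3040·3 = 9120; vr = 96·94 = 9024. Match? NO.
Both conditions hold? NO.

NO


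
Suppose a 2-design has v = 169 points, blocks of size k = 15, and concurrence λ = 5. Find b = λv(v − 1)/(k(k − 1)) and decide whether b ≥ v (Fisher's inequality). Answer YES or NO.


r = λ(v − 1)/(k − 1) = 5·168/14 = 60.
b = vr/k = 169·60/15 = 676.
Fisher's inequality: b ≥ v ⇔ 676 ≥ 169? YES.

YES


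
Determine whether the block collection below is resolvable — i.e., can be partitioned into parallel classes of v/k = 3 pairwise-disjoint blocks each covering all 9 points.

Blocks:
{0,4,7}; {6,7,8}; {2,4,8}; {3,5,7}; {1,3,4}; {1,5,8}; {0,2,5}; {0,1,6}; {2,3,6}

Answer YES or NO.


v = 9, block size k = 3, number of blocks = 9.
For resolvability, blocks must partition into parallel classes of size v/k = 3.
Total blocks must therefore be a multiple of 3: 9 = 3·3 + 0 ⇒ divisible ✓.
Greedy packing gives 3 candidate class(es). Each should be a full parallel class (size 3, covers all 9 points).
  Class 1 (3 blocks): {0,4,7}; {1,5,8}; {2,3,6}. Points covered: [0, 1, 2, 3, 4, 5, 6, 7, 8].
  Class 2 (3 blocks): {6,7,8}; {1,3,4}; {0,2,5}. Points covered: [0, 1, 2, 3, 4, 5, 6, 7, 8].
  Class 3 (3 blocks): {2,4,8}; {3,5,7}; {0,1,6}. Points covered: [0, 1, 2, 3, 4, 5, 6, 7, 8].
All classes full (size 3)? YES. All classes cover every point? YES.
Resolvable? YES.

YES


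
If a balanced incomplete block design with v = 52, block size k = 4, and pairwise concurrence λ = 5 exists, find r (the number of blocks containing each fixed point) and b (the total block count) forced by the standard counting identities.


Any 2-(v, k, λ) BIBD satisfies two necessary conditions:
  (i)  Each point sits in r blocks, and counting incidences through any fixed point gives r(k − 1) = λ(v − 1), so r = λ(v − 1)/(k − 1).
  (ii) Total incidences bk = vr, so b = vr/k.
Step 1: r = λ(v − 1)/(k − 1) = 5·(52 − 1)/(4 − 1) = 5·51/3 = 255/3 = 85.
Step 2: b = vr/k = 52·85/4 = 4420/4 = 1105.
Check integrality: r = 85 ∈ Z ✓, b = 1105 ∈ Z ✓.
(These identities are necessary conditions: they determine r and b for any design with these parameters, but do not by themselves prove that one exists.)

r = 85, b = 1105.


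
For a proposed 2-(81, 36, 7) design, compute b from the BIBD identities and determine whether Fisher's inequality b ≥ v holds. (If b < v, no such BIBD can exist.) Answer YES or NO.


b = λv(v − 1)/(k(k − 1)) = 7·81·80/(36·35) = 45360/1260 = 36.
Compare with v = 81: b < v, so Fisher's inequality fails.

NO


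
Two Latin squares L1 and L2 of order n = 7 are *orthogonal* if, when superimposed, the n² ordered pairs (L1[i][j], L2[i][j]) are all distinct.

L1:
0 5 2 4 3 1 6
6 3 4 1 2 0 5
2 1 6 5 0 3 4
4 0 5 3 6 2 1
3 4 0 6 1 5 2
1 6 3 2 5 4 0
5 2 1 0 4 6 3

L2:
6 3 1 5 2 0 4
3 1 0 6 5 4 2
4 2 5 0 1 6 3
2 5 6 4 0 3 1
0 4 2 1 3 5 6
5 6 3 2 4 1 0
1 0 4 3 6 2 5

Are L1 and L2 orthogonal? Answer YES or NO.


Form the n² = 49 superimposed pairs (L1[i][j], L2[i][j]), row by row (rows and columns indexed from 0):
row 0: (0,6) (5,3) (2,1) (4,5) (3,2) (1,0) (6,4)
row 1: (6,3) (3,1) (4,0) (1,6) (2,5) (0,4) (5,2)
row 2: (2,4) (1,2) (6,5) (5,0) (0,1) (3,6) (4,3)
row 3: (4,2) (0,5) (5,6) (3,4) (6,0) (2,3) (1,1)
row 4: (3,0) (4,4) (0,2) (6,1) (1,3) (5,5) (2,6)
row 5: (1,5) (6,6) (3,3) (2,2) (5,4) (4,1) (0,0)
row 6: (5,1) (2,0) (1,4) (0,3) (4,6) (6,2) (3,5)
Orthogonality requires all 49 pairs distinct.
Check by first coordinate: for each symbol s of L1, list the L2 entries in the n cells where L1 = s; they must all differ.
  L1 = 0: L2 entries (in reading order) 6, 4, 1, 5, 2, 0, 3 — all 7 distinct ✓
  L1 = 1: L2 entries (in reading order) 0, 6, 2, 1, 3, 5, 4 — all 7 distinct ✓
  L1 = 2: L2 entries (in reading order) 1, 5, 4, 3, 6, 2, 0 — all 7 distinct ✓
  L1 = 3: L2 entries (in reading order) 2, 1, 6, 4, 0, 3, 5 — all 7 distinct ✓
  L1 = 4: L2 entries (in reading order) 5, 0, 3, 2, 4, 1, 6 — all 7 distinct ✓
  L1 = 5: L2 entries (in reading order) 3, 2, 0, 6, 5, 4, 1 — all 7 distinct ✓
  L1 = 6: L2 entries (in reading order) 4, 3, 5, 0, 1, 6, 2 — all 7 distinct ✓
Every symbol of L1 meets every symbol of L2 exactly once, so all 49 pairs are distinct (49 of 49).
Conclusion: YES.

YES


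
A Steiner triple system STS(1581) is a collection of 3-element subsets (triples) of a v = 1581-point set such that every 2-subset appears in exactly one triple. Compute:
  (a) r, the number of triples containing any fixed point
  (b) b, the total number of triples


An STS(v) is a 2-(v, 3, 1) BIBD: block size k = 3, λ = 1.
Replication: r(k − 1) = λ(v − 1) ⇒ r·2 = 1581 − 1 = 1580 ⇒ r = 790.
Block count: bk = vr ⇒ b·3 = 1581·790 = 1248990 ⇒ b = 416330.

r = 790, b = 416330.


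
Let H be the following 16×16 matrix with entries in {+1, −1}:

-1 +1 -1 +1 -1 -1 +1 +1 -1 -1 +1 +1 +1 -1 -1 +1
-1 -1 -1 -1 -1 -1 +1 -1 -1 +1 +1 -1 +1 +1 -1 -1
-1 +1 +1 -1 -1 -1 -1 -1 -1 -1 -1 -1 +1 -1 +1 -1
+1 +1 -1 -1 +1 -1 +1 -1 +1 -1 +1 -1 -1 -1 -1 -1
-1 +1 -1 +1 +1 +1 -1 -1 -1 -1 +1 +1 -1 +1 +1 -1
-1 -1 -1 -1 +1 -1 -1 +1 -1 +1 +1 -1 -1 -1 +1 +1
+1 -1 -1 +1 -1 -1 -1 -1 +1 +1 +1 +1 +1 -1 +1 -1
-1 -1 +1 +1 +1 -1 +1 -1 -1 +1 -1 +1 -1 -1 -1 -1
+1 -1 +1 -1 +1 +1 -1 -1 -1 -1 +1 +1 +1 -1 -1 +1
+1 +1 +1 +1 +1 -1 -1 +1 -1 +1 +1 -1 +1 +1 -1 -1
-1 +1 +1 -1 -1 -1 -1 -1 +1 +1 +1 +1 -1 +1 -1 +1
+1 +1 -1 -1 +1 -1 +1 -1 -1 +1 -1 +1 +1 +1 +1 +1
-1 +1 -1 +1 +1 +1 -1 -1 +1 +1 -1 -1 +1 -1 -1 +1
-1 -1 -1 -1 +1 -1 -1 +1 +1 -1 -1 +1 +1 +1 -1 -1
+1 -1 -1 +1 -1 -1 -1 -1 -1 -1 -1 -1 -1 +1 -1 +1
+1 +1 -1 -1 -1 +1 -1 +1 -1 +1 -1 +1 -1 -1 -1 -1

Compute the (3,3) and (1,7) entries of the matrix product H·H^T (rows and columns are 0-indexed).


Row 1 of H: [-1, -1, -1, -1, -1, -1, 1, -1, -1, 1, 1, -1, 1, 1, -1, -1].
Row 3 of H: [1, 1, -1, -1, 1, -1, 1, -1, 1, -1, 1, -1, -1, -1, -1, -1].
Row 7 of H: [-1, -1, 1, 1, 1, -1, 1, -1, -1, 1, -1, 1, -1, -1, -1, -1].
(H·H^T)[3][3] = Σ_j H[3][j]·H[3][j] = (1)² + (1)² + (-1)² + (-1)² + (1)² + (-1)² + (1)² + (-1)² + (1)² + (-1)² + (1)² + (-1)² + (-1)² + (-1)² + (-1)² + (-1)² = 1 + 1 + 1 + 1 + 1 + 1 + 1 + 1 + 1 + 1 + 1 + 1 + 1 + 1 + 1 + 1 = 16.
(H·H^T)[1][7] = Σ_j H[1][j]·H[7][j] = (-1)·(-1) + (-1)·(-1) + (-1)·(1) + (-1)·(1) + (-1)·(1) + (-1)·(-1) + (1)·(1) + (-1)·(-1) + (-1)·(-1) + (1)·(1) + (1)·(-1) + (-1)·(1) + (1)·(-1) + (1)·(-1) + (-1)·(-1) + (-1)·(-1) = 1 + 1 + -1 + -1 + -1 + 1 + 1 + 1 + 1 + 1 + -1 + -1 + -1 + -1 + 1 + 1 = 2.
Rows 1 and 7 are not orthogonal (dot product = 2 ≠ 0), so H is not a Hadamard matrix.

(3,3) entry = 16; (1,7) entry = 2.


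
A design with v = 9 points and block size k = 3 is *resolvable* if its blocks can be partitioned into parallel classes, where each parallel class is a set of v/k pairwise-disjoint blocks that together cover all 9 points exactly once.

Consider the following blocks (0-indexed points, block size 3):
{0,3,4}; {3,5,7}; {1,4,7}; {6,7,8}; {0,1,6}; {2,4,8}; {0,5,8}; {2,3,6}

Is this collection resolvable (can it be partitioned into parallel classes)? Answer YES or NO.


v = 9, block size k = 3, number of blocks = 8.
For resolvability, blocks must partition into parallel classes of size v/k = 3.
Total blocks must therefore be a multiple of 3: 8 = 3·2 + 2 ⇒ not divisible ✗.
Resolvable? NO.

NO
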